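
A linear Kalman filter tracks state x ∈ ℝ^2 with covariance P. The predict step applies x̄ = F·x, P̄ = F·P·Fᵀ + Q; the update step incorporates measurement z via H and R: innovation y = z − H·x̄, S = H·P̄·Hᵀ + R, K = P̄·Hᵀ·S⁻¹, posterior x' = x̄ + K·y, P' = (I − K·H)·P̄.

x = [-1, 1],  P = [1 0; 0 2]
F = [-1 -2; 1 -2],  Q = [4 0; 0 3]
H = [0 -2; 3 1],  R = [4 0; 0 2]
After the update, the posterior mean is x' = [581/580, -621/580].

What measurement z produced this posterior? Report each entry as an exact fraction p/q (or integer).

z = [2, 2]

x̄ = F·x = [-1, -3]
P̄ = F·P·Fᵀ + Q = [13 7; 7 12]
S = H·P̄·Hᵀ + R = [52 -66; -66 173]
K = P̄·Hᵀ·S⁻¹ = [307/2320 367/1160; -987/2320 33/1160]
x' − x̄ = [1161/580, 1119/580] = K·y
y = (KᵀK)⁻¹·Kᵀ·(x' − x̄) = [-4, 8]
z = y + H·x̄ = [-4, 8] + [6, -6] = [2, 2]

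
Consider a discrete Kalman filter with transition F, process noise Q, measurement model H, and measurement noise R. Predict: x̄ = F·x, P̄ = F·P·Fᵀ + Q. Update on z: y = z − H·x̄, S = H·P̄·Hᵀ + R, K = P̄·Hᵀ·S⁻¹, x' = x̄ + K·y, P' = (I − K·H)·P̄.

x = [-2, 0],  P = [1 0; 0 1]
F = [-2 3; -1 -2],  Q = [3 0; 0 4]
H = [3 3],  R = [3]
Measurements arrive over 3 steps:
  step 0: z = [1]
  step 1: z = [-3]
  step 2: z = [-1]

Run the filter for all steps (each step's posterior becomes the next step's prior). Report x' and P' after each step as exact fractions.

step 0: x̄ = F·x = [4, 2]
step 0: P̄ = F·P·Fᵀ + Q = [16 -4; -4 9]
step 0: y = z − H·x̄ = [-17]
step 0: S = H·P̄·Hᵀ + R = [156]
step 0: K = P̄·Hᵀ·S⁻¹ = [3/13; 5/52]
step 0: x' = x̄ + K·y = [1/13, 19/52]
step 0: P' = (I − K·H)·P̄ = [100/13 -97/13; -97/13 393/52]
step 1: x̄ = F·x = [49/52, -21/26]
step 1: P̄ = F·P·Fᵀ + Q = [9949/52 -973/26; -973/26 157/13]
step 1: y = z − H·x̄ = [-177/52]
step 1: S = H·P̄·Hᵀ + R = [60321/52]
step 1: K = P̄·Hᵀ·S⁻¹ = [8003/20107; -1318/20107]
step 1: x' = x̄ + K·y = [-8294/20107, -11754/20107]
step 1: P' = (I − K·H)·P̄ = [151933/20107 -143930/20107; -143930/20107 142612/20107]
step 2: x̄ = F·x = [-18674/20107, 31802/20107]
step 2: P̄ = F·P·Fᵀ + Q = [3678721/20107 -695736/20107; -695736/20107 227089/20107]
step 2: y = z − H·x̄ = [-59491/20107]
step 2: S = H·P̄·Hᵀ + R = [22689363/20107]
step 2: K = P̄·Hᵀ·S⁻¹ = [2982985/7563121; -468647/7563121]
step 2: x' = x̄ + K·y = [-15849927/7563121, 13348717/7563121]
step 2: P' = (I − K·H)·P̄ = [56100538/7563121 -53117553/7563121; -53117553/7563121 52648906/7563121]

step 0: x' = [1/13, 19/52], P' = [100/13 -97/13; -97/13 393/52]
step 1: x' = [-8294/20107, -11754/20107], P' = [151933/20107 -143930/20107; -143930/20107 142612/20107]
step 2: x' = [-15849927/7563121, 13348717/7563121], P' = [56100538/7563121 -53117553/7563121; -53117553/7563121 52648906/7563121]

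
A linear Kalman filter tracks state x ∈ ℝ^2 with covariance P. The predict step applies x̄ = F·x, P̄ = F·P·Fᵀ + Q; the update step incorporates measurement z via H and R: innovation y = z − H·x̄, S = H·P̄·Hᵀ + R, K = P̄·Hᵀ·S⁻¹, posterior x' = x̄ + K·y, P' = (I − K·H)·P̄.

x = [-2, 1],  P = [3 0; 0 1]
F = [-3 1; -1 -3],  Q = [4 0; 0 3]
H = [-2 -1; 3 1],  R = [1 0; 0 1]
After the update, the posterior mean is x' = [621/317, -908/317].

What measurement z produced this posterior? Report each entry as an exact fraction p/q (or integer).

z = [-1, 3]

x̄ = F·x = [7, -1]
P̄ = F·P·Fᵀ + Q = [32 6; 6 15]
S = H·P̄·Hᵀ + R = [168 -237; -237 340]
K = P̄·Hᵀ·S⁻¹ = [374/951 182/317; -453/317 -285/317]
x' − x̄ = [-1598/317, -591/317] = K·y
y = (KᵀK)⁻¹·Kᵀ·(x' − x̄) = [12, -17]
z = y + H·x̄ = [12, -17] + [-13, 20] = [-1, 3]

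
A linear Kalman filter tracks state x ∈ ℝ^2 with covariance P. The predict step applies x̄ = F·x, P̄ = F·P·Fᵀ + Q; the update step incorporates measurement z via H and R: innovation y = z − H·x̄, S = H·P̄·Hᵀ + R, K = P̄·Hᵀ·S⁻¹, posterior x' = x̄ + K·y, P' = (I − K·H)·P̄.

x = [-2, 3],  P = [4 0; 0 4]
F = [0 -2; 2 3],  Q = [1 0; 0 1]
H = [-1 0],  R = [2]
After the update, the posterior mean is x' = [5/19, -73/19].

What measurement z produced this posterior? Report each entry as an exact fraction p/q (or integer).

x̄ = F·x = [-6, 5]
P̄ = F·P·Fᵀ + Q = [17 -24; -24 53]
S = H·P̄·Hᵀ + R = [19]
K = P̄·Hᵀ·S⁻¹ = [-17/19; 24/19]
x' − x̄ = [119/19, -168/19] = K·y
y = (KᵀK)⁻¹·Kᵀ·(x' − x̄) = [-7]
z = y + H·x̄ = [-7] + [6] = [-1]

z = [-1]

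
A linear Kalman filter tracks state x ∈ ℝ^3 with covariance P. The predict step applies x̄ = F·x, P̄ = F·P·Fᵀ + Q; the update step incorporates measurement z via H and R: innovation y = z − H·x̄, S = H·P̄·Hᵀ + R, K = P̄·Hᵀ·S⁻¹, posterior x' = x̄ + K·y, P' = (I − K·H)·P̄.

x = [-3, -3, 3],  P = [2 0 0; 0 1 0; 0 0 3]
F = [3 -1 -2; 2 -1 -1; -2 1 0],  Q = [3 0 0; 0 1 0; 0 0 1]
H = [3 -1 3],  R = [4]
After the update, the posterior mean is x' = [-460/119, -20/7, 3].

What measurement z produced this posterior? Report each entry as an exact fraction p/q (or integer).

x̄ = F·x = [-12, -6, 3]
P̄ = F·P·Fᵀ + Q = [34 19 -13; 19 13 -9; -13 -9 10]
S = H·P̄·Hᵀ + R = [119]
K = P̄·Hᵀ·S⁻¹ = [44/119; 1/7; 0]
x' − x̄ = [968/119, 22/7, 0] = K·y
y = (KᵀK)⁻¹·Kᵀ·(x' − x̄) = [22]
z = y + H·x̄ = [22] + [-21] = [1]

z = [1]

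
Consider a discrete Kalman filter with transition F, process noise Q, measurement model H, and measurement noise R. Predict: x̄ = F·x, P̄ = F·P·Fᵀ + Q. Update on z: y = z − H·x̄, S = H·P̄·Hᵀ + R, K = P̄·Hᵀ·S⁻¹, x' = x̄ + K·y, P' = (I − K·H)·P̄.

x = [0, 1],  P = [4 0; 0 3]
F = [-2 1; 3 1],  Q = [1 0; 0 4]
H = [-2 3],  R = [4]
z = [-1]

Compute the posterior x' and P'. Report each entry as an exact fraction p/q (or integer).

x' = [929/723, 127/241]
P' = [3851/723 810/241; 810/241 616/241]

x̄ = F·x = [1, 1]
P̄ = F·P·Fᵀ + Q = [20 -21; -21 43]
y = z − H·x̄ = [-2]
S = H·P̄·Hᵀ + R = [723]
K = P̄·Hᵀ·S⁻¹ = [-103/723; 57/241]
x' = x̄ + K·y = [929/723, 127/241]
P' = (I − K·H)·P̄ = [3851/723 810/241; 810/241 616/241]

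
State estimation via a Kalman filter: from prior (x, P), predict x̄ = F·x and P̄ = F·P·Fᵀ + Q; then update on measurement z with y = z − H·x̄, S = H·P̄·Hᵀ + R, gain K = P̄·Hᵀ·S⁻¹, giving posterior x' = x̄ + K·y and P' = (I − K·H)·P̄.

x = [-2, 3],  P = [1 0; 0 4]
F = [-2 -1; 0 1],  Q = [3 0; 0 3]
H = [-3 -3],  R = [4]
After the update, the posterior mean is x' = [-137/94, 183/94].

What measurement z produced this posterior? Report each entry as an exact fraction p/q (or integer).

z = [-1]

x̄ = F·x = [1, 3]
P̄ = F·P·Fᵀ + Q = [11 -4; -4 7]
S = H·P̄·Hᵀ + R = [94]
K = P̄·Hᵀ·S⁻¹ = [-21/94; -9/94]
x' − x̄ = [-231/94, -99/94] = K·y
y = (KᵀK)⁻¹·Kᵀ·(x' − x̄) = [11]
z = y + H·x̄ = [11] + [-12] = [-1]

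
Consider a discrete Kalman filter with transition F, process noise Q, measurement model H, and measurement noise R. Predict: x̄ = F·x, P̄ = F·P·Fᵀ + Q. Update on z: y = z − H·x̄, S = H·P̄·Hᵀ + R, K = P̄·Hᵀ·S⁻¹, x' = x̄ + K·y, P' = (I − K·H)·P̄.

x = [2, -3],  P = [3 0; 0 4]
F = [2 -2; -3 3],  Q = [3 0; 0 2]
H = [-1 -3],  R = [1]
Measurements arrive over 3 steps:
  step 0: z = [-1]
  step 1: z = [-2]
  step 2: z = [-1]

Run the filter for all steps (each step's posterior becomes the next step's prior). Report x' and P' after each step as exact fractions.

step 0: x' = [46/73, 33/365], P' = [458/73 -159/73; -159/73 316/365]
step 1: x' = [-102493/213634, 87942/106817], P' = [1359329/213634 -236163/106817; -236163/106817 93772/106817]
step 2: x' = [-52334953/126784673, 60284877/126784673], P' = [806973613/126784673 -280404687/126784673; -280404687/126784673 111336172/126784673]

step 0: x̄ = F·x = [10, -15]
step 0: P̄ = F·P·Fᵀ + Q = [31 -42; -42 65]
step 0: y = z − H·x̄ = [-36]
step 0: S = H·P̄·Hᵀ + R = [365]
step 0: K = P̄·Hᵀ·S⁻¹ = [19/73; -153/365]
step 0: x' = x̄ + K·y = [46/73, 33/365]
step 0: P' = (I − K·H)·P̄ = [458/73 -159/73; -159/73 316/365]
step 1: x̄ = F·x = [394/365, -591/365]
step 1: P̄ = F·P·Fᵀ + Q = [17879/365 -25176/365; -25176/365 38494/365]
step 1: y = z − H·x̄ = [-2109/365]
step 1: S = H·P̄·Hᵀ + R = [213634/365]
step 1: K = P̄·Hᵀ·S⁻¹ = [57649/213634; -45153/106817]
step 1: x' = x̄ + K·y = [-102493/213634, 87942/106817]
step 1: P' = (I − K·H)·P̄ = [1359329/213634 -236163/106817; -236163/106817 93772/106817]
step 2: x̄ = F·x = [-278377/106817, 835131/213634]
step 2: P̄ = F·P·Fᵀ + Q = [5303501/106817 -7474575/106817; -7474575/106817 22850993/213634]
step 2: y = z − H·x̄ = [1735005/213634]
step 2: S = H·P̄·Hᵀ + R = [126784673/213634]
step 2: K = P̄·Hᵀ·S⁻¹ = [34240448/126784673; -53603829/126784673]
step 2: x' = x̄ + K·y = [-52334953/126784673, 60284877/126784673]
step 2: P' = (I − K·H)·P̄ = [806973613/126784673 -280404687/126784673; -280404687/126784673 111336172/126784673]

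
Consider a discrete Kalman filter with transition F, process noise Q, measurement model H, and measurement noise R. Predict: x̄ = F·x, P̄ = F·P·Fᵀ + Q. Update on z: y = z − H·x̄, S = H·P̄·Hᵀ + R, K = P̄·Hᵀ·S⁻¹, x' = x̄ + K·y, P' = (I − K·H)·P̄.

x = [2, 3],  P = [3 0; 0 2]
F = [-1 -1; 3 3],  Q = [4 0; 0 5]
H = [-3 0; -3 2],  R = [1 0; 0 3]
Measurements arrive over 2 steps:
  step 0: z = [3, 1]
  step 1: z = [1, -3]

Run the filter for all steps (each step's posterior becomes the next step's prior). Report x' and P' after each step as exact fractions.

step 0: x̄ = F·x = [-5, 15]
step 0: P̄ = F·P·Fᵀ + Q = [9 -15; -15 50]
step 0: y = z − H·x̄ = [-12, -44]
step 0: S = H·P̄·Hᵀ + R = [82 171; 171 464]
step 0: K = P̄·Hᵀ·S⁻¹ = [-2781/8807 -57/8807; -3915/8807 4195/8807]
step 0: x' = x̄ + K·y = [-8155/8807, -5495/8807]
step 0: P' = (I − K·H)·P̄ = [927/8807 1305/8807; 1305/8807 8250/8807]
step 1: x̄ = F·x = [13650/8807, -40950/8807]
step 1: P̄ = F·P·Fᵀ + Q = [47015/8807 -35361/8807; -35361/8807 150118/8807]
step 1: y = z − H·x̄ = [49757/8807, 96429/8807]
step 1: S = H·P̄·Hᵀ + R = [431942/8807 635301/8807; 635301/8807 1474360/8807]
step 1: K = P̄·Hᵀ·S⁻¹ = [-8336019/26482417 -211767/26482417; -11551077/26482417 12275645/26482417]
step 1: x' = x̄ + K·y = [-8369568/26482417, -53988162/26482417]
step 1: P' = (I − K·H)·P̄ = [2778673/26482417 3850359/26482417; 3850359/26482417 24189006/26482417]

step 0: x' = [-8155/8807, -5495/8807], P' = [927/8807 1305/8807; 1305/8807 8250/8807]
step 1: x' = [-8369568/26482417, -53988162/26482417], P' = [2778673/26482417 3850359/26482417; 3850359/26482417 24189006/26482417]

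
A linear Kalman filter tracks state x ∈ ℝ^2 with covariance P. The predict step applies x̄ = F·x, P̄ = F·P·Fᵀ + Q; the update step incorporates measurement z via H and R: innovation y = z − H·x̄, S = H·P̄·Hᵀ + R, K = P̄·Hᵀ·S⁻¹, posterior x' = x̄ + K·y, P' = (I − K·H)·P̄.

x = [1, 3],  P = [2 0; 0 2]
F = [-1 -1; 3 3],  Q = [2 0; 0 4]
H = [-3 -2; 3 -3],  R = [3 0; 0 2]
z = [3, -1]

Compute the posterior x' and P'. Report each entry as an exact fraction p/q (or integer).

x' = [-8095/11818, -99/311]
P' = [849/5909 18/311; 18/311 60/311]

x̄ = F·x = [-4, 12]
P̄ = F·P·Fᵀ + Q = [6 -12; -12 40]
y = z − H·x̄ = [15, 47]
S = H·P̄·Hᵀ + R = [73 150; 150 632]
K = P̄·Hᵀ·S⁻¹ = [-1077/5909 1521/11818; -58/311 -63/311]
x' = x̄ + K·y = [-8095/11818, -99/311]
P' = (I − K·H)·P̄ = [849/5909 18/311; 18/311 60/311]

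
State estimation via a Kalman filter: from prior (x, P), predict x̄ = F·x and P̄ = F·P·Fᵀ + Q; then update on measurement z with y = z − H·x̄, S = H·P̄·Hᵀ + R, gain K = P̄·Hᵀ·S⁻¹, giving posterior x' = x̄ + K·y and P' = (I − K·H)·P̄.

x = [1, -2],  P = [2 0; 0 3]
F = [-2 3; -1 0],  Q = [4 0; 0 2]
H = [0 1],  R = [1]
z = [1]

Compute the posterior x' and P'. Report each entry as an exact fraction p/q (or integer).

x' = [-32/5, 3/5]
P' = [179/5 4/5; 4/5 4/5]

x̄ = F·x = [-8, -1]
P̄ = F·P·Fᵀ + Q = [39 4; 4 4]
y = z − H·x̄ = [2]
S = H·P̄·Hᵀ + R = [5]
K = P̄·Hᵀ·S⁻¹ = [4/5; 4/5]
x' = x̄ + K·y = [-32/5, 3/5]
P' = (I − K·H)·P̄ = [179/5 4/5; 4/5 4/5]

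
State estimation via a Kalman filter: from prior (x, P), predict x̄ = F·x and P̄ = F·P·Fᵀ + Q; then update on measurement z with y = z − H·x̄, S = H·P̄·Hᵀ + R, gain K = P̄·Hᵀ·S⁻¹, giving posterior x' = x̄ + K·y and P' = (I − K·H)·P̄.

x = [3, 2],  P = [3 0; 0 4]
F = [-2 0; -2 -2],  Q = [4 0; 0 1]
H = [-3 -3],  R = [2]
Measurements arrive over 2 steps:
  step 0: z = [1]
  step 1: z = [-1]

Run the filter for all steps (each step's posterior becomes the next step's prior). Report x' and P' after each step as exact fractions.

step 0: x̄ = F·x = [-6, -10]
step 0: P̄ = F·P·Fᵀ + Q = [16 12; 12 29]
step 0: y = z − H·x̄ = [-47]
step 0: S = H·P̄·Hᵀ + R = [623]
step 0: K = P̄·Hᵀ·S⁻¹ = [-12/89; -123/623]
step 0: x' = x̄ + K·y = [30/89, -449/623]
step 0: P' = (I − K·H)·P̄ = [416/89 -408/89; -408/89 2938/623]
step 1: x̄ = F·x = [-60/89, 478/623]
step 1: P̄ = F·P·Fᵀ + Q = [2020/89 32/89; 32/89 1175/623]
step 1: y = z − H·x̄ = [-449/623]
step 1: S = H·P̄·Hᵀ + R = [143113/623]
step 1: K = P̄·Hᵀ·S⁻¹ = [-43092/143113; -4197/143113]
step 1: x' = x̄ + K·y = [-65424/143113, 112829/143113]
step 1: P' = (I − K·H)·P̄ = [267572/143113 -238844/143113; -238844/143113 241642/143113]

step 0: x' = [30/89, -449/623], P' = [416/89 -408/89; -408/89 2938/623]
step 1: x' = [-65424/143113, 112829/143113], P' = [267572/143113 -238844/143113; -238844/143113 241642/143113]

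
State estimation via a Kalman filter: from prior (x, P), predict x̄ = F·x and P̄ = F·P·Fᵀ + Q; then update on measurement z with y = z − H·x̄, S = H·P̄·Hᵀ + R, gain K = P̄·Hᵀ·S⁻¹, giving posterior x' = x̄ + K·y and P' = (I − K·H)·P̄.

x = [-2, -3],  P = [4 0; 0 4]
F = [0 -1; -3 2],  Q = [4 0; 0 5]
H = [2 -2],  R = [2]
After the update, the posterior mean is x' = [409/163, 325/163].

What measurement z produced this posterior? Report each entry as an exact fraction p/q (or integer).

x̄ = F·x = [3, 0]
P̄ = F·P·Fᵀ + Q = [8 -8; -8 57]
S = H·P̄·Hᵀ + R = [326]
K = P̄·Hᵀ·S⁻¹ = [16/163; -65/163]
x' − x̄ = [-80/163, 325/163] = K·y
y = (KᵀK)⁻¹·Kᵀ·(x' − x̄) = [-5]
z = y + H·x̄ = [-5] + [6] = [1]

z = [1]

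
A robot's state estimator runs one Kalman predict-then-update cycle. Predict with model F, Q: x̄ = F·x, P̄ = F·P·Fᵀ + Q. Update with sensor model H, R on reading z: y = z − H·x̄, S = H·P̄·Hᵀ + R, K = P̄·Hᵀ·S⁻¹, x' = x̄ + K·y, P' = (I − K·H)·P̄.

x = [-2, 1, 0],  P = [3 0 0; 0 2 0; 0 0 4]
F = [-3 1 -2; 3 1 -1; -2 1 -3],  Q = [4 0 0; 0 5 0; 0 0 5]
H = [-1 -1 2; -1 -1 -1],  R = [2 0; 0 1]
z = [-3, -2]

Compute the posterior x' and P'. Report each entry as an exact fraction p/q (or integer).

x' = [17205/6163, -3520/6163, -1605/6163]
P' = [86347/6163 -86315/6163 1622/6163; -86315/6163 90281/6163 -1582/6163; 1622/6163 -1582/6163 4055/12326]

x̄ = F·x = [7, -5, 5]
P̄ = F·P·Fᵀ + Q = [49 -17 44; -17 38 -4; 44 -4 55]
y = z − H·x̄ = [-11, 5]
S = H·P̄·Hᵀ + R = [115 -97; -97 189]
K = P̄·Hᵀ·S⁻¹ = [1606/6163 -1654/6163; -3565/6163 -2384/6163; 4015/12326 -4135/12326]
x' = x̄ + K·y = [17205/6163, -3520/6163, -1605/6163]
P' = (I − K·H)·P̄ = [86347/6163 -86315/6163 1622/6163; -86315/6163 90281/6163 -1582/6163; 1622/6163 -1582/6163 4055/12326]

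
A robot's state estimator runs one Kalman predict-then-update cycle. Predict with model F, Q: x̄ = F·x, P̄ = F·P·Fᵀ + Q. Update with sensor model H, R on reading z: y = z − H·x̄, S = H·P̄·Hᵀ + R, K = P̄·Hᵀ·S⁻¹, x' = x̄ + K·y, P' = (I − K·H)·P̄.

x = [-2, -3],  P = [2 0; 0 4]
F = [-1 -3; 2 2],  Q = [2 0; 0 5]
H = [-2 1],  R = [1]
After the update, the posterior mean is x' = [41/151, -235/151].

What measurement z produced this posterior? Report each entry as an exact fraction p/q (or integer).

z = [-2]

x̄ = F·x = [11, -10]
P̄ = F·P·Fᵀ + Q = [40 -28; -28 29]
S = H·P̄·Hᵀ + R = [302]
K = P̄·Hᵀ·S⁻¹ = [-54/151; 85/302]
x' − x̄ = [-1620/151, 1275/151] = K·y
y = (KᵀK)⁻¹·Kᵀ·(x' − x̄) = [30]
z = y + H·x̄ = [30] + [-32] = [-2]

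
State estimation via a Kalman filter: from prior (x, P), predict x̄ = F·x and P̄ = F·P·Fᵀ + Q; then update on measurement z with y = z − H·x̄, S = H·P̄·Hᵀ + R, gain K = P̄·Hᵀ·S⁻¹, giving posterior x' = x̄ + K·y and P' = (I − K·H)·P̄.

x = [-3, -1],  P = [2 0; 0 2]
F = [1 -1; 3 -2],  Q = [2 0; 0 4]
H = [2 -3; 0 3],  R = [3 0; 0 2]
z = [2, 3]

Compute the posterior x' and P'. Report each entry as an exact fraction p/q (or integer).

x̄ = F·x = [-2, -7]
P̄ = F·P·Fᵀ + Q = [6 10; 10 30]
y = z − H·x̄ = [-15, 24]
S = H·P̄·Hᵀ + R = [177 -210; -210 272]
K = P̄·Hᵀ·S⁻¹ = [117/337 255/674; -35/1011 205/674]
x' = x̄ + K·y = [631/337, 276/337]
P' = (I − K·H)·P̄ = [303/337 85/337; 85/337 205/1011]

x' = [631/337, 276/337]
P' = [303/337 85/337; 85/337 205/1011]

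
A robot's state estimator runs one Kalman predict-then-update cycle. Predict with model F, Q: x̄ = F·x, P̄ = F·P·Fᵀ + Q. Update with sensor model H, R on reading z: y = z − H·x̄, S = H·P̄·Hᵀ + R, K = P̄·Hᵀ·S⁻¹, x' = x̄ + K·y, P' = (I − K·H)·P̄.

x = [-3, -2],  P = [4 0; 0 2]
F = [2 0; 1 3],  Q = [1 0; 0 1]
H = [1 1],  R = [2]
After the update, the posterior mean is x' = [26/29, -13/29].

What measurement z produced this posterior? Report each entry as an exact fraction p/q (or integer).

z = [1]

x̄ = F·x = [-6, -9]
P̄ = F·P·Fᵀ + Q = [17 8; 8 23]
S = H·P̄·Hᵀ + R = [58]
K = P̄·Hᵀ·S⁻¹ = [25/58; 31/58]
x' − x̄ = [200/29, 248/29] = K·y
y = (KᵀK)⁻¹·Kᵀ·(x' − x̄) = [16]
z = y + H·x̄ = [16] + [-15] = [1]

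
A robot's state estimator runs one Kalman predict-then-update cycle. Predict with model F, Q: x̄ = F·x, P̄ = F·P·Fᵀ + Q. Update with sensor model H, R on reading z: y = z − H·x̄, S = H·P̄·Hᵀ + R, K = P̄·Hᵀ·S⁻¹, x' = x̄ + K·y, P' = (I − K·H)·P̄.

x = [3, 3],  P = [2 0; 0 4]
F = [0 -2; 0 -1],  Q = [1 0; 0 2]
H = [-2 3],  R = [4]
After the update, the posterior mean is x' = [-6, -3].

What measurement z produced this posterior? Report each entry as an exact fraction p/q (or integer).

z = [3]

x̄ = F·x = [-6, -3]
P̄ = F·P·Fᵀ + Q = [17 8; 8 6]
S = H·P̄·Hᵀ + R = [30]
K = P̄·Hᵀ·S⁻¹ = [-1/3; 1/15]
x' − x̄ = [0, 0] = K·y
y = (KᵀK)⁻¹·Kᵀ·(x' − x̄) = [0]
z = y + H·x̄ = [0] + [3] = [3]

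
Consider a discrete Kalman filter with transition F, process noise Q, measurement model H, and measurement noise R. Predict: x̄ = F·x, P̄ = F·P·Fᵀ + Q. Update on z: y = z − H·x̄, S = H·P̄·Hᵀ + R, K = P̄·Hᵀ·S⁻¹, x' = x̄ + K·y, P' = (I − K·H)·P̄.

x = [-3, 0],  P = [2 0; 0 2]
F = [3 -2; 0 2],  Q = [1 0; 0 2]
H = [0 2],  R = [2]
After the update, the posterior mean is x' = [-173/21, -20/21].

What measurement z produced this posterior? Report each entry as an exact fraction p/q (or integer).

z = [-2]

x̄ = F·x = [-9, 0]
P̄ = F·P·Fᵀ + Q = [27 -8; -8 10]
S = H·P̄·Hᵀ + R = [42]
K = P̄·Hᵀ·S⁻¹ = [-8/21; 10/21]
x' − x̄ = [16/21, -20/21] = K·y
y = (KᵀK)⁻¹·Kᵀ·(x' − x̄) = [-2]
z = y + H·x̄ = [-2] + [0] = [-2]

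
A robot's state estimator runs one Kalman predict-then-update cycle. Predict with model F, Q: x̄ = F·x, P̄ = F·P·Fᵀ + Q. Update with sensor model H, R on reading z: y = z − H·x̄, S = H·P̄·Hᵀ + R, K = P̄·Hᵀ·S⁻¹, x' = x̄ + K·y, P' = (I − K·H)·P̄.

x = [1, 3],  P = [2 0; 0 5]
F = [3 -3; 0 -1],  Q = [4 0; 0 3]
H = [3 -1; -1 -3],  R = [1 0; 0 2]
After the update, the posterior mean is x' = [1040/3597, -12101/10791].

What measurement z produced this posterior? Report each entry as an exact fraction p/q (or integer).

z = [2, 3]

x̄ = F·x = [-6, -3]
P̄ = F·P·Fᵀ + Q = [67 15; 15 8]
S = H·P̄·Hᵀ + R = [522 -297; -297 231]
K = P̄·Hᵀ·S⁻¹ = [98/327 -358/3597; -92/981 -347/1199]
x' − x̄ = [22622/3597, 20272/10791] = K·y
y = (KᵀK)⁻¹·Kᵀ·(x' − x̄) = [17, -12]
z = y + H·x̄ = [17, -12] + [-15, 15] = [2, 3]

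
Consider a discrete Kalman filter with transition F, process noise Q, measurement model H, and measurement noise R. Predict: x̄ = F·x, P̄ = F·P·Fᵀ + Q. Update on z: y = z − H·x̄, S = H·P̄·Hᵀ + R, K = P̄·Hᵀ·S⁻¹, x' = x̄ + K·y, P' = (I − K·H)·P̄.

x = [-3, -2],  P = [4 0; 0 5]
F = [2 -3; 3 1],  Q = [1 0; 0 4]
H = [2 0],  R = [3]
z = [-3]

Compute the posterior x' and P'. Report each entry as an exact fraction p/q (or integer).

x̄ = F·x = [0, -11]
P̄ = F·P·Fᵀ + Q = [62 9; 9 45]
y = z − H·x̄ = [-3]
S = H·P̄·Hᵀ + R = [251]
K = P̄·Hᵀ·S⁻¹ = [124/251; 18/251]
x' = x̄ + K·y = [-372/251, -2815/251]
P' = (I − K·H)·P̄ = [186/251 27/251; 27/251 10971/251]

x' = [-372/251, -2815/251]
P' = [186/251 27/251; 27/251 10971/251]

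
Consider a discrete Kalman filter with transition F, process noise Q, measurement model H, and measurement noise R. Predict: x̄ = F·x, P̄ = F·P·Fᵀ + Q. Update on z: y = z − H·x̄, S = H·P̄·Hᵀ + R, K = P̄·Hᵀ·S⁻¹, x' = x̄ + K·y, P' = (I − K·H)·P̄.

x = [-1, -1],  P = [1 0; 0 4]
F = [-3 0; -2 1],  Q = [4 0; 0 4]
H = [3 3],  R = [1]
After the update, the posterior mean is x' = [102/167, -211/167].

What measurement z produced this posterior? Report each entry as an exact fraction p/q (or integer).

z = [-2]

x̄ = F·x = [3, 1]
P̄ = F·P·Fᵀ + Q = [13 6; 6 12]
S = H·P̄·Hᵀ + R = [334]
K = P̄·Hᵀ·S⁻¹ = [57/334; 27/167]
x' − x̄ = [-399/167, -378/167] = K·y
y = (KᵀK)⁻¹·Kᵀ·(x' − x̄) = [-14]
z = y + H·x̄ = [-14] + [12] = [-2]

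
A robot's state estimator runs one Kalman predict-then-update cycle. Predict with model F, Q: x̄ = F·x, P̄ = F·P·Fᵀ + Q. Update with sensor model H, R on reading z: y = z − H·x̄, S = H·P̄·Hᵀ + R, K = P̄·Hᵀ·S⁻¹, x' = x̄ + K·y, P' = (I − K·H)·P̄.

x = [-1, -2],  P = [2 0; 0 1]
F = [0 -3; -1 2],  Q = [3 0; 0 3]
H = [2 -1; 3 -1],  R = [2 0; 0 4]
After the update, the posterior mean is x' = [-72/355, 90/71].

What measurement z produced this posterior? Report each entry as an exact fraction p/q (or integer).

z = [-2, -2]

x̄ = F·x = [6, -3]
P̄ = F·P·Fᵀ + Q = [12 -6; -6 9]
S = H·P̄·Hᵀ + R = [83 111; 111 157]
K = P̄·Hᵀ·S⁻¹ = [24/355 78/355; -30/71 9/71]
x' − x̄ = [-2202/355, 303/71] = K·y
y = (KᵀK)⁻¹·Kᵀ·(x' − x̄) = [-17, -23]
z = y + H·x̄ = [-17, -23] + [15, 21] = [-2, -2]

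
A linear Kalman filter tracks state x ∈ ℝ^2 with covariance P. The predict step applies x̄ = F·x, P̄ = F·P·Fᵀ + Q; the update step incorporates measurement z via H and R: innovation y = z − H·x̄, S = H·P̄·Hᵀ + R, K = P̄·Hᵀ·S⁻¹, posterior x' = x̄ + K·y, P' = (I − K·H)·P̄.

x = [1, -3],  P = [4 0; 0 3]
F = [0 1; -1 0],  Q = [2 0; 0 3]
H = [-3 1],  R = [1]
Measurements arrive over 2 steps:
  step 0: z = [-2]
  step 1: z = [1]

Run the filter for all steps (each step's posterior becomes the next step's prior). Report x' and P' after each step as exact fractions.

step 0: x' = [-9/53, -123/53], P' = [40/53 105/53; 105/53 322/53]
step 1: x' = [-823/1578, -1174/2367], P' = [203/526 682/789; 682/789 6395/2367]

step 0: x̄ = F·x = [-3, -1]
step 0: P̄ = F·P·Fᵀ + Q = [5 0; 0 7]
step 0: y = z − H·x̄ = [-10]
step 0: S = H·P̄·Hᵀ + R = [53]
step 0: K = P̄·Hᵀ·S⁻¹ = [-15/53; 7/53]
step 0: x' = x̄ + K·y = [-9/53, -123/53]
step 0: P' = (I − K·H)·P̄ = [40/53 105/53; 105/53 322/53]
step 1: x̄ = F·x = [-123/53, 9/53]
step 1: P̄ = F·P·Fᵀ + Q = [428/53 -105/53; -105/53 199/53]
step 1: y = z − H·x̄ = [-325/53]
step 1: S = H·P̄·Hᵀ + R = [4734/53]
step 1: K = P̄·Hᵀ·S⁻¹ = [-463/1578; 257/2367]
step 1: x' = x̄ + K·y = [-823/1578, -1174/2367]
step 1: P' = (I − K·H)·P̄ = [203/526 682/789; 682/789 6395/2367]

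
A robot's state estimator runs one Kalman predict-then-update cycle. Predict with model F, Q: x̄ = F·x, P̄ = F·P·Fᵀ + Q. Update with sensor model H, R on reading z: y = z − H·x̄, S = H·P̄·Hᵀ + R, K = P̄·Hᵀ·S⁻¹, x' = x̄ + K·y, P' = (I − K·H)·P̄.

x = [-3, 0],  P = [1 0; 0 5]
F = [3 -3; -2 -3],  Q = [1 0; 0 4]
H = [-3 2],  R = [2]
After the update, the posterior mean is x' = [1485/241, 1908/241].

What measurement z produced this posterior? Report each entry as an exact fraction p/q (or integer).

z = [-3]

x̄ = F·x = [-9, 6]
P̄ = F·P·Fᵀ + Q = [55 39; 39 53]
S = H·P̄·Hᵀ + R = [241]
K = P̄·Hᵀ·S⁻¹ = [-87/241; -11/241]
x' − x̄ = [3654/241, 462/241] = K·y
y = (KᵀK)⁻¹·Kᵀ·(x' − x̄) = [-42]
z = y + H·x̄ = [-42] + [39] = [-3]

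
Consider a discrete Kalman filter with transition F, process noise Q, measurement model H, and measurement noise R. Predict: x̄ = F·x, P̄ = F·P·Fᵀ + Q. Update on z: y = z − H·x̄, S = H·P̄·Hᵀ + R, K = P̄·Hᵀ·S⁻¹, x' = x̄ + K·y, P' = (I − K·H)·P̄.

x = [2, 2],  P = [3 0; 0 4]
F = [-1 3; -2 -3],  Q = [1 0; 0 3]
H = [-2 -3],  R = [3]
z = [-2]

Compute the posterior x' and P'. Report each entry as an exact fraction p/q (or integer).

x' = [404/131, -194/131]
P' = [5190/131 -3465/131; -3465/131 4713/262]

x̄ = F·x = [4, -10]
P̄ = F·P·Fᵀ + Q = [40 -30; -30 51]
y = z − H·x̄ = [-24]
S = H·P̄·Hᵀ + R = [262]
K = P̄·Hᵀ·S⁻¹ = [5/131; -93/262]
x' = x̄ + K·y = [404/131, -194/131]
P' = (I − K·H)·P̄ = [5190/131 -3465/131; -3465/131 4713/262]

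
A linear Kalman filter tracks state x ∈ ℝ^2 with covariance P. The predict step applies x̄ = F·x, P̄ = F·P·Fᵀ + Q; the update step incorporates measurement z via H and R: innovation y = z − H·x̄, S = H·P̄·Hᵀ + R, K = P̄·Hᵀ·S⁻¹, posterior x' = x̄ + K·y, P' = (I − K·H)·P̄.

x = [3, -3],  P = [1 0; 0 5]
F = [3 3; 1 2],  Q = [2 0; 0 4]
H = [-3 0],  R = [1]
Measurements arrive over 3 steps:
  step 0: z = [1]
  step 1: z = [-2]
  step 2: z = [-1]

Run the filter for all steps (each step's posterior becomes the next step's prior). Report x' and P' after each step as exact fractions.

step 0: x' = [-168/505, -1614/505], P' = [56/505 33/505; 33/505 2824/505]
step 1: x' = [159798/248221, 93876/248221], P' = [27524/248221 17409/248221; 17409/248221 1236271/248221]
step 2: x' = [37312899/109903852, -34423365/109903852], P' = [12183959/109903852 7656879/109903852; 7656879/109903852 546422947/109903852]

step 0: x̄ = F·x = [0, -3]
step 0: P̄ = F·P·Fᵀ + Q = [56 33; 33 25]
step 0: y = z − H·x̄ = [1]
step 0: S = H·P̄·Hᵀ + R = [505]
step 0: K = P̄·Hᵀ·S⁻¹ = [-168/505; -99/505]
step 0: x' = x̄ + K·y = [-168/505, -1614/505]
step 0: P' = (I − K·H)·P̄ = [56/505 33/505; 33/505 2824/505]
step 1: x̄ = F·x = [-5346/505, -3396/505]
step 1: P̄ = F·P·Fᵀ + Q = [27524/505 17409/505; 17409/505 13504/505]
step 1: y = z − H·x̄ = [-17048/505]
step 1: S = H·P̄·Hᵀ + R = [248221/505]
step 1: K = P̄·Hᵀ·S⁻¹ = [-82572/248221; -52227/248221]
step 1: x' = x̄ + K·y = [159798/248221, 93876/248221]
step 1: P' = (I − K·H)·P̄ = [27524/248221 17409/248221; 17409/248221 1236271/248221]
step 2: x̄ = F·x = [761022/248221, 347550/248221]
step 2: P̄ = F·P·Fᵀ + Q = [12183959/248221 7656879/248221; 7656879/248221 6035128/248221]
step 2: y = z − H·x̄ = [2034845/248221]
step 2: S = H·P̄·Hᵀ + R = [109903852/248221]
step 2: K = P̄·Hᵀ·S⁻¹ = [-36551877/109903852; -22970637/109903852]
step 2: x' = x̄ + K·y = [37312899/109903852, -34423365/109903852]
step 2: P' = (I − K·H)·P̄ = [12183959/109903852 7656879/109903852; 7656879/109903852 546422947/109903852]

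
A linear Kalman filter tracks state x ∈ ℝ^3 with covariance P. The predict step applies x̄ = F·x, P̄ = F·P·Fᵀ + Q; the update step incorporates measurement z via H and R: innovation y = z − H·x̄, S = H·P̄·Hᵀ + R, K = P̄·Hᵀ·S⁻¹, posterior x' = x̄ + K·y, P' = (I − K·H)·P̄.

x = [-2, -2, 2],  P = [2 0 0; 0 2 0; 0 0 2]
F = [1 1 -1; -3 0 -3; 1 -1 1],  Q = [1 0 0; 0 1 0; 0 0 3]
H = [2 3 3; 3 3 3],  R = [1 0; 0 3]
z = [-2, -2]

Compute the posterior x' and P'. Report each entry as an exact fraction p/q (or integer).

x̄ = F·x = [-6, 0, 2]
P̄ = F·P·Fᵀ + Q = [7 0 -2; 0 37 -12; -2 -12 9]
y = z − H·x̄ = [4, 10]
S = H·P̄·Hᵀ + R = [203 210; 210 228]
K = P̄·Hᵀ·S⁻¹ = [-17/28 5/8; 225/364 -25/104; 31/364 -15/104]
x' = x̄ + K·y = [-61/28, 25/364, 327/364]
P' = (I − K·H)·P̄ = [139/56 -75/56 -29/56; -75/56 6311/728 -5511/728; -29/56 -5511/728 5783/728]

x' = [-61/28, 25/364, 327/364]
P' = [139/56 -75/56 -29/56; -75/56 6311/728 -5511/728; -29/56 -5511/728 5783/728]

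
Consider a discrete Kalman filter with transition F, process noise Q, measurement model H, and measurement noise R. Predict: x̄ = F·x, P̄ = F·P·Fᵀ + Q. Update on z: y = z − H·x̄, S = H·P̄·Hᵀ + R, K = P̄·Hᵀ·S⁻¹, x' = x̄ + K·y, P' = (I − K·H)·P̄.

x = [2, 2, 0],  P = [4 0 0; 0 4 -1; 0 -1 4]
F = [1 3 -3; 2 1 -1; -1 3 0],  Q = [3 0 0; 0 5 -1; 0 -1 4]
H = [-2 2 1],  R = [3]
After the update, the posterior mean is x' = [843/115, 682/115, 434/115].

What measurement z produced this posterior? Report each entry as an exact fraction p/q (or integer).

x̄ = F·x = [8, 6, 4]
P̄ = F·P·Fᵀ + Q = [97 38 41; 38 31 6; 41 6 44]
S = H·P̄·Hᵀ + R = [115]
K = P̄·Hᵀ·S⁻¹ = [-77/115; -8/115; -26/115]
x' − x̄ = [-77/115, -8/115, -26/115] = K·y
y = (KᵀK)⁻¹·Kᵀ·(x' − x̄) = [1]
z = y + H·x̄ = [1] + [0] = [1]

z = [1]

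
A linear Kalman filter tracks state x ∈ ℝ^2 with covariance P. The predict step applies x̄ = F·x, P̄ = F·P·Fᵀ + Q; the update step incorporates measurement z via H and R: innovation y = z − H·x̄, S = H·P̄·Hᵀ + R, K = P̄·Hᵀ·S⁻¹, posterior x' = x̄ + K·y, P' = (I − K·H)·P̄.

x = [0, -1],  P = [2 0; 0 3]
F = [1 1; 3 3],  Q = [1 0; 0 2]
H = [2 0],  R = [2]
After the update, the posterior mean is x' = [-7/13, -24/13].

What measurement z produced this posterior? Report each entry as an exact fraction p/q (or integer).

z = [-1]

x̄ = F·x = [-1, -3]
P̄ = F·P·Fᵀ + Q = [6 15; 15 47]
S = H·P̄·Hᵀ + R = [26]
K = P̄·Hᵀ·S⁻¹ = [6/13; 15/13]
x' − x̄ = [6/13, 15/13] = K·y
y = (KᵀK)⁻¹·Kᵀ·(x' − x̄) = [1]
z = y + H·x̄ = [1] + [-2] = [-1]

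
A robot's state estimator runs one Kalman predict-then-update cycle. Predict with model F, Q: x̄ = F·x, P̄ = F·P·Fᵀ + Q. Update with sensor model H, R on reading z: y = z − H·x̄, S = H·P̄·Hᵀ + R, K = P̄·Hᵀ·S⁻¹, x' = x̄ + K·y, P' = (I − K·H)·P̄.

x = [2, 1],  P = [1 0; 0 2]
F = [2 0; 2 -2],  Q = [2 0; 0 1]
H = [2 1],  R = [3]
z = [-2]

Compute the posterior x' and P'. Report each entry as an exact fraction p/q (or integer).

x' = [4/7, -5/2]
P' = [10/7 -2; -2 41/8]

x̄ = F·x = [4, 2]
P̄ = F·P·Fᵀ + Q = [6 4; 4 13]
y = z − H·x̄ = [-12]
S = H·P̄·Hᵀ + R = [56]
K = P̄·Hᵀ·S⁻¹ = [2/7; 3/8]
x' = x̄ + K·y = [4/7, -5/2]
P' = (I − K·H)·P̄ = [10/7 -2; -2 41/8]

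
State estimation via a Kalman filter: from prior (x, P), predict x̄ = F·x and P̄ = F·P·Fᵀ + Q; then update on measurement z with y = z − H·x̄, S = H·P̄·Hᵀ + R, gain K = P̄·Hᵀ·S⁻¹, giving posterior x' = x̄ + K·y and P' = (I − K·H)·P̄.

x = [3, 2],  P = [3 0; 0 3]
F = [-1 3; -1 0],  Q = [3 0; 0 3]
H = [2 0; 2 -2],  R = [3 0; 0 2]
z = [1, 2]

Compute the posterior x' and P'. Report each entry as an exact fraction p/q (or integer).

x̄ = F·x = [3, -3]
P̄ = F·P·Fᵀ + Q = [33 3; 3 6]
y = z − H·x̄ = [-5, -10]
S = H·P̄·Hᵀ + R = [135 120; 120 134]
K = P̄·Hᵀ·S⁻¹ = [274/615 2/41; 254/615 -17/41]
x' = x̄ + K·y = [35/123, -113/123]
P' = (I − K·H)·P̄ = [137/205 127/205; 127/205 212/205]

x' = [35/123, -113/123]
P' = [137/205 127/205; 127/205 212/205]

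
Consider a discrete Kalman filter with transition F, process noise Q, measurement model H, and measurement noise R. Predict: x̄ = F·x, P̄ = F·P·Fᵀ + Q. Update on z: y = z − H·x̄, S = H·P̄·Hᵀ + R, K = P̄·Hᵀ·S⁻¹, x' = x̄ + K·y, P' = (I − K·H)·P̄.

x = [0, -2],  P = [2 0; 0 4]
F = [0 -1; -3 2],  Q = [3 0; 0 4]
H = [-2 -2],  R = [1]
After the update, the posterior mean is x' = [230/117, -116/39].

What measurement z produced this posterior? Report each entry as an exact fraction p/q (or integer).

z = [2]

x̄ = F·x = [2, -4]
P̄ = F·P·Fᵀ + Q = [7 -8; -8 38]
S = H·P̄·Hᵀ + R = [117]
K = P̄·Hᵀ·S⁻¹ = [2/117; -20/39]
x' − x̄ = [-4/117, 40/39] = K·y
y = (KᵀK)⁻¹·Kᵀ·(x' − x̄) = [-2]
z = y + H·x̄ = [-2] + [4] = [2]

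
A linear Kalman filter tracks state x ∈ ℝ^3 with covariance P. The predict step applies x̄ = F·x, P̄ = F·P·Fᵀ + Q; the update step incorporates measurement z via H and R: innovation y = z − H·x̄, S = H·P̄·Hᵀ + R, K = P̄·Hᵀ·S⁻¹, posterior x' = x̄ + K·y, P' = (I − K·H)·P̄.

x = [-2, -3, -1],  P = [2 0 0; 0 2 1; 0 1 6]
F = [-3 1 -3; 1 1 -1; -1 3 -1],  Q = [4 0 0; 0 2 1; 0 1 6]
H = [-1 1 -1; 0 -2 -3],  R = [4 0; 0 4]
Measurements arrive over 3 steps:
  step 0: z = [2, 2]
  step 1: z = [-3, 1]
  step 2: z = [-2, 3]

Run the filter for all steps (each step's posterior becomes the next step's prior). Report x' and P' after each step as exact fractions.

step 0: x̄ = F·x = [6, -4, -6]
step 0: P̄ = F·P·Fᵀ + Q = [72 10 20; 10 10 7; 20 7 26]
step 0: y = z − H·x̄ = [6, -24]
step 0: S = H·P̄·Hᵀ + R = [118 131; 131 362]
step 0: K = P̄·Hᵀ·S⁻¹ = [-19204/25555 1302/25555; 2837/25555 -3921/25555; -2066/25555 -5747/25555]
step 0: x' = x̄ + K·y = [6858/25555, 8906/25555, -27798/25555]
step 0: P' = (I − K·H)·P̄ = [369392/25555 174504/25555 -118072/25555; 174504/25555 114648/25555 -71204/25555; -118072/25555 -71204/25555 55132/25555]
step 1: x̄ = F·x = [71726/25555, 43562/25555, 47658/25555]
step 1: P̄ = F·P·Fᵀ + Q = [1292488/25555 -892324/25555 -123916/25555; -892324/25555 1317842/25555 689063/25555; -123916/25555 689063/25555 753742/25555]
step 1: y = z − H·x̄ = [-843/25555, 255653/25555]
step 1: S = H·P̄·Hᵀ + R = [3624982/25555 -3219917/25555; -3219917/25555 20426022/25555]
step 1: K = P̄·Hᵀ·S⁻¹ = [-1375562156/2491727513 46213368/2491727513; 623252695/2491727513 -475445297/2491727513; -411208574/2491727513 -508778997/2491727513]
step 1: x' = x̄ + K·y = [7501304350/2491727513, -529437864/2491727513, -429406311/2491727513]
step 1: P' = (I − K·H)·P̄ = [11190884088/2491727513 3376210584/2491727513 -2312424880/2491727513; 3376210584/2491727513 3901889056/2491727513 -1967332308/2491727513; -2312424880/2491727513 -1967332308/2491727513 1989926868/2491727513]
step 2: x̄ = F·x = [-21745131981/2491727513, 7401272797/2491727513, -8660211631/2491727513]
step 2: P̄ = F·P·Fᵀ + Q = [82419180216/2491727513 -22584074540/2491727513 23284767996/2491727513; -22584074540/2491727513 37378090582/2491727513 19618187861/2491727513; 23284767996/2491727513 19618187861/2491727513 50170058122/2491727513]
step 2: y = z − H·x̄ = [-42790071435/2491727513, -3702906760/2491727513]
step 2: S = H·P̄·Hᵀ + R = [232435548322/2491727513 80821960249/2491727513; 80821960249/2491727513 846428049810/2491727513]
step 2: K = P̄·Hᵀ·S⁻¹ = [-42778111541156/76335705899563 1858369143144/76335705899563; 18038471727301/76335705899563 -13772198550771/76335705899563; -12133410431866/76335705899563 -15953855534911/76335705899563]
step 2: x' = x̄ + K·y = [65684181169509/76335705899563, -62562596571328/76335705899563, -33237273747591/76335705899563]
step 2: P' = (I − K·H)·P̄ = [340921284082696/76335705899563 100398607436328/76335705899563 -69410230481744/76335705899563; 100398607436328/76335705899563 114549255447936/76335705899563 -58003238897596/76335705899563; -69410230481744/76335705899563 -58003238897596/76335705899563 59940633311612/76335705899563]

step 0: x' = [6858/25555, 8906/25555, -27798/25555], P' = [369392/25555 174504/25555 -118072/25555; 174504/25555 114648/25555 -71204/25555; -118072/25555 -71204/25555 55132/25555]
step 1: x' = [7501304350/2491727513, -529437864/2491727513, -429406311/2491727513], P' = [11190884088/2491727513 3376210584/2491727513 -2312424880/2491727513; 3376210584/2491727513 3901889056/2491727513 -1967332308/2491727513; -2312424880/2491727513 -1967332308/2491727513 1989926868/2491727513]
step 2: x' = [65684181169509/76335705899563, -62562596571328/76335705899563, -33237273747591/76335705899563], P' = [340921284082696/76335705899563 100398607436328/76335705899563 -69410230481744/76335705899563; 100398607436328/76335705899563 114549255447936/76335705899563 -58003238897596/76335705899563; -69410230481744/76335705899563 -58003238897596/76335705899563 59940633311612/76335705899563]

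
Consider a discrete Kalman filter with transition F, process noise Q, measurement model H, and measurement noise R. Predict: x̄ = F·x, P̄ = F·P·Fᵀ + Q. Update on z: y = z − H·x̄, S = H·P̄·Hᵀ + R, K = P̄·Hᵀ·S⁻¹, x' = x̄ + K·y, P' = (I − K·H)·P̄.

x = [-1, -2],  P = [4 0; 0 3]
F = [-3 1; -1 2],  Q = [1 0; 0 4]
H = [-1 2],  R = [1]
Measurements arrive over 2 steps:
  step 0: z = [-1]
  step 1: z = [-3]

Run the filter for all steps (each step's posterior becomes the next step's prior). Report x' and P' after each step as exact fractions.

step 0: x̄ = F·x = [1, -3]
step 0: P̄ = F·P·Fᵀ + Q = [40 18; 18 20]
step 0: y = z − H·x̄ = [6]
step 0: S = H·P̄·Hᵀ + R = [49]
step 0: K = P̄·Hᵀ·S⁻¹ = [-4/49; 22/49]
step 0: x' = x̄ + K·y = [25/49, -15/49]
step 0: P' = (I − K·H)·P̄ = [1944/49 970/49; 970/49 496/49]
step 1: x̄ = F·x = [-90/49, -55/49]
step 1: P̄ = F·P·Fᵀ + Q = [12221/49 34/49; 34/49 244/49]
step 1: y = z − H·x̄ = [-127/49]
step 1: S = H·P̄·Hᵀ + R = [13110/49]
step 1: K = P̄·Hᵀ·S⁻¹ = [-4051/4370; 227/6555]
step 1: x' = x̄ + K·y = [2473/4370, -7946/6555]
step 1: P' = (I − K·H)·P̄ = [85183/4370 20283/2185; 20283/2185 30538/6555]

step 0: x' = [25/49, -15/49], P' = [1944/49 970/49; 970/49 496/49]
step 1: x' = [2473/4370, -7946/6555], P' = [85183/4370 20283/2185; 20283/2185 30538/6555]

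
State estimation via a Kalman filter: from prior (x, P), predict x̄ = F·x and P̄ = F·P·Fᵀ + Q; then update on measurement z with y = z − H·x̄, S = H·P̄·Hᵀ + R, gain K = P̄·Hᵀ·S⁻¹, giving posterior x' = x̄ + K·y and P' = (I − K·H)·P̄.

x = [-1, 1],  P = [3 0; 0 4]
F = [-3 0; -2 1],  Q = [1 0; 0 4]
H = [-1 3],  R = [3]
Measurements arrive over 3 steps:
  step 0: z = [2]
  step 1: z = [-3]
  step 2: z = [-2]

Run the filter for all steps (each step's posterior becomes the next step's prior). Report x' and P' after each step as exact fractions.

step 0: x̄ = F·x = [3, 3]
step 0: P̄ = F·P·Fᵀ + Q = [28 18; 18 20]
step 0: y = z − H·x̄ = [-4]
step 0: S = H·P̄·Hᵀ + R = [103]
step 0: K = P̄·Hᵀ·S⁻¹ = [26/103; 42/103]
step 0: x' = x̄ + K·y = [205/103, 141/103]
step 0: P' = (I − K·H)·P̄ = [2208/103 762/103; 762/103 296/103]
step 1: x̄ = F·x = [-615/103, -269/103]
step 1: P̄ = F·P·Fᵀ + Q = [19975/103 10962/103; 10962/103 6492/103]
step 1: y = z − H·x̄ = [-117/103]
step 1: S = H·P̄·Hᵀ + R = [12940/103]
step 1: K = P̄·Hᵀ·S⁻¹ = [12911/12940; 4257/6470]
step 1: x' = x̄ + K·y = [-91929/12940, -21733/6470]
step 1: P' = (I − K·H)·P̄ = [891093/12940 154971/6470; 154971/6470 27957/3235]
step 2: x̄ = F·x = [275787/12940, 35098/3235]
step 2: P̄ = F·P·Fᵀ + Q = [8032777/12940 1104183/3235; 1104183/3235 622048/3235]
step 2: y = z − H·x̄ = [-171269/12940]
step 2: S = H·P̄·Hᵀ + R = [3964933/12940]
step 2: K = P̄·Hᵀ·S⁻¹ = [5217419/3964933; 3047844/3964933]
step 2: x' = x̄ + K·y = [2206832/566419, 382465/566419]
step 2: P' = (I − K·H)·P̄ = [357647727/3964933 124433328/3964933; 124433328/3964933 44525620/3964933]

step 0: x' = [205/103, 141/103], P' = [2208/103 762/103; 762/103 296/103]
step 1: x' = [-91929/12940, -21733/6470], P' = [891093/12940 154971/6470; 154971/6470 27957/3235]
step 2: x' = [2206832/566419, 382465/566419], P' = [357647727/3964933 124433328/3964933; 124433328/3964933 44525620/3964933]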